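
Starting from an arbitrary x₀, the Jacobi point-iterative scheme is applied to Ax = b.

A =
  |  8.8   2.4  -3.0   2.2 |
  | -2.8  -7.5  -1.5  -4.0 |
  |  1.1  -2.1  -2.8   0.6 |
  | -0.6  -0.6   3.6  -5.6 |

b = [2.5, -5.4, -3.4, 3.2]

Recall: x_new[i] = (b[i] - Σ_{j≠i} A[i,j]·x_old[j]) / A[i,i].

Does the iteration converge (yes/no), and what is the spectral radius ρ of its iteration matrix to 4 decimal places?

yes, ρ = 0.9247

Diagonal D = diag(8.8, -7.5, -2.8, -5.6); L, U strict lower/upper.
Jacobi T = -D⁻¹(L+U): T[0,1] = -(2.4)/(8.8) = -0.2727; T[0,0] = 0.
  T[0,:] = [+0.0000, -0.2727, +0.3409, -0.2500]
  T[1,:] = [-0.3733, +0.0000, -0.2000, -0.5333]
  T[2,:] = [+0.3929, -0.7500, +0.0000, +0.2143]
  T[3,:] = [-0.1071, -0.1071, +0.6429, +0.0000]
|eigenvalues of T|: 0.9247, 0.6255, 0.6255, 0.1354.
ρ = 0.9247; 0.9247 < 1: convergent.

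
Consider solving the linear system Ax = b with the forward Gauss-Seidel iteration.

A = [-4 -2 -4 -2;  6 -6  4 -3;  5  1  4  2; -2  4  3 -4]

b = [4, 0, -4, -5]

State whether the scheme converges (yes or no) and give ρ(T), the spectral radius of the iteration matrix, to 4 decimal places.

Let D = diag(-4, -6, 4, -4); L, U the strict triangles.
T_GS = -(D+L)⁻¹U: row 0 first, T[0,1] = -(-2)/(-4) = -0.5000; later rows by forward substitution.
  T[0,:] = [+0.0000 -0.5000 -1.0000 -0.5000]
  T[1,:] = [+0.0000 -0.5000 -0.3333 -1.0000]
  T[2,:] = [+0.0000 +0.7500 +1.3333 +0.3750]
  T[3,:] = [+0.0000 +0.3125 +1.1667 -0.4687]
|λ(T)| sorted: 1.1265, 0.8491, 0.0871, 0.0000.
ρ = 1.1265; 1.1265 > 1 ⇒ diverges.

no, ρ = 1.1265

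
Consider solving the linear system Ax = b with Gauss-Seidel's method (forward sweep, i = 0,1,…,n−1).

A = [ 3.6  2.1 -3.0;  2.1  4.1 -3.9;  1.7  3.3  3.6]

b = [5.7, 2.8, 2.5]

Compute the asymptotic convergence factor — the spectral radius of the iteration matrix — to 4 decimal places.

0.8749

Write A = D+L+U with D = diag(3.6, 4.1, 3.6).
Gauss-Seidel: T = -(D+L)⁻¹U, row 0 first, T[0,2] = -(-3)/(3.6) = +0.8333; later rows by forward substitution.
  T[0,:] = [+0.0000 -0.5833 +0.8333]
  T[1,:] = [+0.0000 +0.2988 +0.5244]
  T[2,:] = [+0.0000 +0.0016 -0.8742]
|roots of det(T-λI)|: 0.8749, 0.2995, 0.0000.
spectral radius ρ = 0.8749; 0.8749 < 1, so it converges for any x₀.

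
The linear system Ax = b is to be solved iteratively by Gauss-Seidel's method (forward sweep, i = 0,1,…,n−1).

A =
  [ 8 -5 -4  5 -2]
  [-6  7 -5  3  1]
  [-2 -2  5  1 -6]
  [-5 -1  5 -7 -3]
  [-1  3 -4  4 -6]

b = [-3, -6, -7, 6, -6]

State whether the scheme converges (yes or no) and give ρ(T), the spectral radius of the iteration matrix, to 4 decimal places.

no, ρ = 1.3883

Write A = D+L+U with D = diag(8, 7, 5, -7, -6).
Gauss-Seidel: T = -(D+L)⁻¹U, row 0 first, T[0,3] = -(5)/(8) = -0.6250; later rows by forward substitution.
  T[0,:] = [+0.0000  +0.6250  +0.5000  -0.6250  +0.2500]
  T[1,:] = [+0.0000  +0.5357  +1.1429  -0.9643  +0.0714]
  T[2,:] = [+0.0000  +0.4643  +0.6571  -0.8357  +1.3286]
  T[3,:] = [+0.0000  -0.1913  -0.0510  -0.0128  +0.3316]
  T[4,:] = [+0.0000  -0.2734  +0.0160  +0.1707  -0.6706]
eigenvalue magnitudes: 1.3883, 0.9279, 0.0990, 0.0500, 0.0000.
ρ(T) = max|λ| = 1.3883; 1.3883 > 1 ⇒ diverges.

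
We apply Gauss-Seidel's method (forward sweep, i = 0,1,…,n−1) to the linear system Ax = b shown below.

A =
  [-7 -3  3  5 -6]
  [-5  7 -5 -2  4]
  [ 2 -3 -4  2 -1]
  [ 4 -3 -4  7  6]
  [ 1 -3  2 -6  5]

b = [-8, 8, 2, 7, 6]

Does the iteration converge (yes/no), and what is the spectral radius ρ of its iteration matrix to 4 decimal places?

no, ρ = 1.5573

Let D = diag(-7, 7, -4, 7, 5); L, U the strict triangles.
Gauss-Seidel: T = -(D+L)⁻¹U, row 0 first, T[0,1] = -(-3)/(-7) = -0.4286; later rows by forward substitution.
  T[0,:] = [+0.0000  -0.4286  +0.4286  +0.7143  -0.8571]
  T[1,:] = [+0.0000  -0.3061  +1.0204  +0.7959  -1.1837]
  T[2,:] = [+0.0000  +0.0153  -0.5510  +0.2602  +0.2092]
  T[3,:] = [+0.0000  +0.1224  -0.1224  +0.0816  -0.7551]
  T[4,:] = [+0.0000  +0.0429  +0.6000  +0.3286  -1.5286]
|λ(T)| sorted: 1.5573, 0.3690, 0.3690, 0.1237, 0.0000.
ρ(T) = max|λ| = 1.5573; 1.5573 > 1: divergent.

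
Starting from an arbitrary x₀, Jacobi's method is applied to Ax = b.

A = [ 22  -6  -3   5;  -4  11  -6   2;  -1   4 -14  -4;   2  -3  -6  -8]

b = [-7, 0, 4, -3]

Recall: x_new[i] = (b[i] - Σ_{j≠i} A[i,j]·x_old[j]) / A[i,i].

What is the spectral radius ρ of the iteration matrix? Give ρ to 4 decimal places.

A = D + L + U where D = diag(22, 11, -14, -8).
Jacobi T = -D⁻¹(L+U): T[0,1] = -(-6)/(22) = +0.2727; T[0,0] = 0.
  T[0,:] = [+0.0000  +0.2727  +0.1364  -0.2273]
  T[1,:] = [+0.3636  +0.0000  +0.5455  -0.1818]
  T[2,:] = [-0.0714  +0.2857  +0.0000  -0.2857]
  T[3,:] = [+0.2500  -0.3750  -0.7500  +0.0000]
|roots of det(T-λI)|: 0.7657, 0.4945, 0.3282, 0.0570.
spectral radius ρ = 0.7657; 0.7657 < 1 ⇒ converges.

0.7657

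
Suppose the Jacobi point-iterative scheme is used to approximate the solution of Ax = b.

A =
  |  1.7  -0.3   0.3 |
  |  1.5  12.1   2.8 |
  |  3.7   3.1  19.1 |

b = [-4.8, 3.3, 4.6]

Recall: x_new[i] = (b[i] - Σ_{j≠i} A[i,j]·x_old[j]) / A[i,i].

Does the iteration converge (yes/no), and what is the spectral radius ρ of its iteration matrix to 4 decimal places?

yes, ρ = 0.2583

Let D = diag(1.7, 12.1, 19.1); L, U the strict triangles.
Jacobi: T = -D⁻¹(L+U), T[2,0] = -(3.7)/(19.1) = -0.1937; T[2,2] = 0.
  T[0,:] = [+0.0000  +0.1765  -0.1765]
  T[1,:] = [-0.1240  +0.0000  -0.2314]
  T[2,:] = [-0.1937  -0.1623  +0.0000]
|roots of det(T-λI)|: 0.2583, 0.1299, 0.1299.
ρ(T) = max|λ| = 0.2583; 0.2583 < 1, so it converges for any x₀.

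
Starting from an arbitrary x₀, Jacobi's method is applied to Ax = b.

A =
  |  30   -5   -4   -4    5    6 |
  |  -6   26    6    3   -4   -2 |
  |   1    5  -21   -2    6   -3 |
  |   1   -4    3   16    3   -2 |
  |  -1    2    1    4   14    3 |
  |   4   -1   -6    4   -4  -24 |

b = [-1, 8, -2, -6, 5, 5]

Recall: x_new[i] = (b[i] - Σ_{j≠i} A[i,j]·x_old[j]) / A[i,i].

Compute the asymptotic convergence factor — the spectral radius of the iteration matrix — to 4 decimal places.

Write A = D+L+U with D = diag(30, 26, -21, 16, 14, -24).
Jacobi T = -D⁻¹(L+U): T[0,4] = -(5)/(30) = -0.1667; T[0,0] = 0.
  T[0,:] = [+0.0000, +0.1667, +0.1333, +0.1333, -0.1667, -0.2000]
  T[1,:] = [+0.2308, +0.0000, -0.2308, -0.1154, +0.1538, +0.0769]
  T[2,:] = [+0.0476, +0.2381, +0.0000, -0.0952, +0.2857, -0.1429]
  T[3,:] = [-0.0625, +0.2500, -0.1875, +0.0000, -0.1875, +0.1250]
  T[4,:] = [+0.0714, -0.1429, -0.0714, -0.2857, +0.0000, -0.2143]
  T[5,:] = [+0.1667, -0.0417, -0.2500, +0.1667, -0.1667, +0.0000]
eigenvalue magnitudes: 0.5082, 0.4284, 0.4284, 0.2229, 0.2229, 0.1638.
spectral radius ρ = 0.5082; 0.5082 < 1, so it converges for any x₀.

0.5082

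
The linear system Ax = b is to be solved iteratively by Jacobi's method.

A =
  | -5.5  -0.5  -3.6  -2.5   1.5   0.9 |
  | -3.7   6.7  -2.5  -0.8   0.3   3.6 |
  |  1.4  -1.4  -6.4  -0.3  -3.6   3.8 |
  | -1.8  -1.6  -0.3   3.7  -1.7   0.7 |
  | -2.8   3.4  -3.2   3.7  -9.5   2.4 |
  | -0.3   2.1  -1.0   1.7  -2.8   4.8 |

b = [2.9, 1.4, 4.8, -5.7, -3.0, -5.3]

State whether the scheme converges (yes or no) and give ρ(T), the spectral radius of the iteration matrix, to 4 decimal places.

Write A = D+L+U with D = diag(-5.5, 6.7, -6.4, 3.7, -9.5, 4.8).
Jacobi: T = -D⁻¹(L+U), T[3,5] = -(0.7)/(3.7) = -0.1892; T[3,3] = 0.
  T[0,:] = [+0.0000  -0.0909  -0.6545  -0.4545  +0.2727  +0.1636]
  T[1,:] = [+0.5522  +0.0000  +0.3731  +0.1194  -0.0448  -0.5373]
  T[2,:] = [+0.2188  -0.2188  +0.0000  -0.0469  -0.5625  +0.5938]
  T[3,:] = [+0.4865  +0.4324  +0.0811  +0.0000  +0.4595  -0.1892]
  T[4,:] = [-0.2947  +0.3579  -0.3368  +0.3895  +0.0000  +0.2526]
  T[5,:] = [+0.0625  -0.4375  +0.2083  -0.3542  +0.5833  +0.0000]
moduli |λ_i(T)| = 1.1260, 0.7829, 0.7829, 0.6100, 0.5118, 0.2607.
spectral radius ρ = 1.1260; 1.1260 > 1, so it fails to converge.

no, ρ = 1.1260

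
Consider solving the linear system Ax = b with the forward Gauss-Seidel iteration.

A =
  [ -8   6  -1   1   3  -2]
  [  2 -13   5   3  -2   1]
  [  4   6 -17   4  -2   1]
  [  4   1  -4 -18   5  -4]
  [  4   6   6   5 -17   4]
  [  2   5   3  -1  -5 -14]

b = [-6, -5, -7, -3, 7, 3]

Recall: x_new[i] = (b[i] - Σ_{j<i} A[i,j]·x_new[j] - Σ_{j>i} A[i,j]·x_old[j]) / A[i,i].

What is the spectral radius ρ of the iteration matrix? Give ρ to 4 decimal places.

0.5827

Split A = D + L + U, D = diag(-8, -13, -17, -18, -17, -14).
GS T = -(D+L)⁻¹U: row 0 first, T[0,1] = -(6)/(-8) = +0.7500; later rows by forward substitution.
  T[0,:] = [+0.0000 +0.7500 -0.1250 +0.1250 +0.3750 -0.2500]
  T[1,:] = [+0.0000 +0.1154 +0.3654 +0.2500 -0.0962 +0.0385]
  T[2,:] = [+0.0000 +0.2172 +0.0995 +0.3529 -0.0633 +0.0136]
  T[3,:] = [+0.0000 +0.1248 -0.0296 -0.0368 +0.3698 -0.2787]
  T[4,:] = [+0.0000 +0.3306 +0.1260 +0.2314 +0.1407 +0.1129]
  T[5,:] = [+0.0000 +0.0679 +0.0911 +0.1028 -0.0710 -0.0395]
eigenvalue magnitudes: 0.5827, 0.2373, 0.2373, 0.1850, 0.1044, 0.0000.
spectral radius ρ = 0.5827; 0.5827 < 1, so it converges for any x₀.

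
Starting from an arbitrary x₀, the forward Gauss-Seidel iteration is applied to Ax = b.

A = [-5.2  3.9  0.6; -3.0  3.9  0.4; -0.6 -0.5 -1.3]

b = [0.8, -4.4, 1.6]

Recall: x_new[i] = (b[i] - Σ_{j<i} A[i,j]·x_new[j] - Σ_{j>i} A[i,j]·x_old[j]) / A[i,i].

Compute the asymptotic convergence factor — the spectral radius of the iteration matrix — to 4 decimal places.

0.5892

Let D = diag(-5.2, 3.9, -1.3); L, U the strict triangles.
Gauss-Seidel: T = -(D+L)⁻¹U, row 0 first, T[0,1] = -(3.9)/(-5.2) = +0.7500; later rows by forward substitution.
  T[0,:] = [+0.0000 +0.7500 +0.1154]
  T[1,:] = [+0.0000 +0.5769 -0.0138]
  T[2,:] = [+0.0000 -0.5680 -0.0479]
moduli |λ_i(T)| = 0.5892, 0.0603, 0.0000.
ρ = 0.5892; 0.5892 < 1: convergent.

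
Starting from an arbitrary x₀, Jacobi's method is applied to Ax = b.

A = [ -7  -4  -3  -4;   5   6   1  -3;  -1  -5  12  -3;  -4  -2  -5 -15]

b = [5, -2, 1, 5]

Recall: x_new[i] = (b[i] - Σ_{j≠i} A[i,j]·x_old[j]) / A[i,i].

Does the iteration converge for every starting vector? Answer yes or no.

yes

Let D = diag(-7, 6, 12, -15); L, U the strict triangles.
Jacobi: T = -D⁻¹(L+U), T[2,3] = -(-3)/(12) = +0.2500; T[2,2] = 0.
  T[0,:] = [+0.0000, -0.5714, -0.4286, -0.5714]
  T[1,:] = [-0.8333, +0.0000, -0.1667, +0.5000]
  T[2,:] = [+0.0833, +0.4167, +0.0000, +0.2500]
  T[3,:] = [-0.2667, -0.1333, -0.3333, +0.0000]
eigenvalue magnitudes: 0.7503, 0.4665, 0.4665, 0.0356.
ρ = 0.7503; 0.7503 < 1, so it converges for any x₀.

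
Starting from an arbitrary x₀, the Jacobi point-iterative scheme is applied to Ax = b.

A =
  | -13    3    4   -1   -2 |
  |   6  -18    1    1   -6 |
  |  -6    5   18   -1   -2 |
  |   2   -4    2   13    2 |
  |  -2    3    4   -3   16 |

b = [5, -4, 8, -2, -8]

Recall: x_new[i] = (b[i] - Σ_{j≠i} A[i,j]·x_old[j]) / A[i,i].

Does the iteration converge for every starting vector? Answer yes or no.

Let D = diag(-13, -18, 18, 13, 16); L, U the strict triangles.
T_J = -D⁻¹(L+U): T[2,0] = -(-6)/(18) = +0.3333; T[2,2] = 0.
  T[0,:] = [+0.0000 +0.2308 +0.3077 -0.0769 -0.1538]
  T[1,:] = [+0.3333 +0.0000 +0.0556 +0.0556 -0.3333]
  T[2,:] = [+0.3333 -0.2778 +0.0000 +0.0556 +0.1111]
  T[3,:] = [-0.1538 +0.3077 -0.1538 +0.0000 -0.1538]
  T[4,:] = [+0.1250 -0.1875 -0.2500 +0.1875 +0.0000]
|eigenvalues of T|: 0.5177, 0.2585, 0.2585, 0.2424, 0.0980.
spectral radius ρ = 0.5177; 0.5177 < 1: convergent.

yes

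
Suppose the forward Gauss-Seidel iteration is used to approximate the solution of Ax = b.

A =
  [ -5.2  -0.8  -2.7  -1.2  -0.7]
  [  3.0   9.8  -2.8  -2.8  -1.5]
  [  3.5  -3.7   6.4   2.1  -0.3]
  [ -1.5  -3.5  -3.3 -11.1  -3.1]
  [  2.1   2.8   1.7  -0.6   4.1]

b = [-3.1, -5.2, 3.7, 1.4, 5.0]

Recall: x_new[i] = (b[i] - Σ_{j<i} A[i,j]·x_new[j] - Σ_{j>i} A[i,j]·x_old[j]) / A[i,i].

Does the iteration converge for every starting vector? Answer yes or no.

Diagonal D = diag(-5.2, 9.8, 6.4, -11.1, 4.1); L, U strict lower/upper.
T_GS = -(D+L)⁻¹U: row 0 first, T[0,3] = -(-1.2)/(-5.2) = -0.2308; later rows by forward substitution.
  T[0,:] = [+0.0000, -0.1538, -0.5192, -0.2308, -0.1346]
  T[1,:] = [+0.0000, +0.0471, +0.4447, +0.3564, +0.1943]
  T[2,:] = [+0.0000, +0.1114, +0.5410, +0.0041, +0.2328]
  T[3,:] = [+0.0000, -0.0272, -0.2309, -0.0824, -0.3916]
  T[4,:] = [+0.0000, -0.0035, -0.2958, -0.1389, -0.2176]
eigenvalue magnitudes: 0.5270, 0.3563, 0.1048, 0.1048, 0.0000.
ρ(T) = max|λ| = 0.5270; 0.5270 < 1: convergent.

yes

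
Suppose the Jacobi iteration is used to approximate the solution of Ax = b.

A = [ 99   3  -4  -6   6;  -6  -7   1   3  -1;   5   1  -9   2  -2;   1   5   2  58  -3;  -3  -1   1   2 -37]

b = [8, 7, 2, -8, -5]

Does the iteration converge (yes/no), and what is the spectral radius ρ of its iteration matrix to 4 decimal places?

A = D + L + U where D = diag(99, -7, -9, 58, -37).
Jacobi: T = -D⁻¹(L+U), T[2,1] = -(1)/(-9) = +0.1111; T[2,2] = 0.
  T[0,:] = [+0.0000 -0.0303 +0.0404 +0.0606 -0.0606]
  T[1,:] = [-0.8571 +0.0000 +0.1429 +0.4286 -0.1429]
  T[2,:] = [+0.5556 +0.1111 +0.0000 +0.2222 -0.2222]
  T[3,:] = [-0.0172 -0.0862 -0.0345 +0.0000 +0.0517]
  T[4,:] = [-0.0811 -0.0270 +0.0270 +0.0541 +0.0000]
|eigenvalues of T|: 0.2790, 0.1792, 0.1792, 0.1647, 0.0332.
ρ = 0.2790; 0.2790 < 1 ⇒ converges.

yes, ρ = 0.2790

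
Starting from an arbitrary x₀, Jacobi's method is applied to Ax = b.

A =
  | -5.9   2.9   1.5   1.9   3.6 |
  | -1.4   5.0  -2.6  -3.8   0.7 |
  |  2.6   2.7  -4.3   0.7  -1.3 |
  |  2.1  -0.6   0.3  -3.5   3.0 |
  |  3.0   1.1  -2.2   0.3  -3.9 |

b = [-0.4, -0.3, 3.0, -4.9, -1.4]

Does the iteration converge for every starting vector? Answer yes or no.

Diagonal D = diag(-5.9, 5, -4.3, -3.5, -3.9); L, U strict lower/upper.
Jacobi T = -D⁻¹(L+U): T[3,0] = -(2.1)/(-3.5) = +0.6000; T[3,3] = 0.
  T[0,:] = [+0.0000  +0.4915  +0.2542  +0.3220  +0.6102]
  T[1,:] = [+0.2800  +0.0000  +0.5200  +0.7600  -0.1400]
  T[2,:] = [+0.6047  +0.6279  +0.0000  +0.1628  -0.3023]
  T[3,:] = [+0.6000  -0.1714  +0.0857  +0.0000  +0.8571]
  T[4,:] = [+0.7692  +0.2821  -0.5641  +0.0769  +0.0000]
moduli |λ_i(T)| = 1.2502, 0.9768, 0.6460, 0.6460, 0.5712.
ρ(T) = max|λ| = 1.2502; 1.2502 > 1 ⇒ diverges.

no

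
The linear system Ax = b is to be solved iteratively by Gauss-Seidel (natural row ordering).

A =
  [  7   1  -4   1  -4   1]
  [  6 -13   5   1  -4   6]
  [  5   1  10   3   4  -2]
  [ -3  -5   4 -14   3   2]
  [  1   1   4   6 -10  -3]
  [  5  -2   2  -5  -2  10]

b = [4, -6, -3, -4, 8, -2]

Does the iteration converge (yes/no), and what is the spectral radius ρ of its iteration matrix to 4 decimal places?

yes, ρ = 0.9366

Split A = D + L + U, D = diag(7, -13, 10, -14, -10, 10).
Gauss-Seidel: T = -(D+L)⁻¹U, row 0 first, T[0,1] = -(1)/(7) = -0.1429; later rows by forward substitution.
  T[0,:] = [+0.0000  -0.1429  +0.5714  -0.1429  +0.5714  -0.1429]
  T[1,:] = [+0.0000  -0.0659  +0.6484  +0.0110  -0.0440  +0.3956]
  T[2,:] = [+0.0000  +0.0780  -0.3505  -0.2297  -0.6813  +0.2319]
  T[3,:] = [+0.0000  +0.0765  -0.4542  -0.0389  -0.0871  +0.0984]
  T[4,:] = [+0.0000  +0.0562  -0.2907  -0.1284  -0.2721  -0.1229]
  T[5,:] = [+0.0000  +0.0921  -0.3712  +0.0744  -0.2562  +0.1288]
|roots of det(T-λI)|: 0.9366, 0.2692, 0.2692, 0.1326, 0.0589, 0.0000.
ρ = 0.9366; 0.9366 < 1, so it converges for any x₀.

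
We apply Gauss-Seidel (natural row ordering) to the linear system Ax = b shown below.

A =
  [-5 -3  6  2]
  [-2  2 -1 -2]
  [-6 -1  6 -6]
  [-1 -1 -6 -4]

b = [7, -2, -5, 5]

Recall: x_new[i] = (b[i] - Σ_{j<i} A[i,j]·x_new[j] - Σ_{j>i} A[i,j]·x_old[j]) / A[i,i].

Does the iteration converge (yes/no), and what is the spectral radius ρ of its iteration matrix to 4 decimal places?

no, ρ = 1.5578

Split A = D + L + U, D = diag(-5, 2, 6, -4).
Gauss-Seidel: T = -(D+L)⁻¹U, row 0 first, T[0,3] = -(2)/(-5) = +0.4000; later rows by forward substitution.
  T[0,:] = [+0.0000  -0.6000  +1.2000  +0.4000]
  T[1,:] = [+0.0000  -0.6000  +1.7000  +1.4000]
  T[2,:] = [+0.0000  -0.7000  +1.4833  +1.6333]
  T[3,:] = [+0.0000  +1.3500  -2.9500  -2.9000]
|λ(T)| sorted: 1.5578, 0.5469, 0.0880, 0.0000.
ρ = 1.5578; 1.5578 > 1: divergent.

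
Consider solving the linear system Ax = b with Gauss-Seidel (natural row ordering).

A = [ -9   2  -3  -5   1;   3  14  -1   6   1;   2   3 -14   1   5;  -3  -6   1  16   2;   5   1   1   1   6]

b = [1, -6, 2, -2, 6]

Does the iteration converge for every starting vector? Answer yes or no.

A = D + L + U where D = diag(-9, 14, -14, 16, 6).
GS T = -(D+L)⁻¹U: row 0 first, T[0,3] = -(-5)/(-9) = -0.5556; later rows by forward substitution.
  T[0,:] = [+0.0000, +0.2222, -0.3333, -0.5556, +0.1111]
  T[1,:] = [+0.0000, -0.0476, +0.1429, -0.3095, -0.0952]
  T[2,:] = [+0.0000, +0.0215, -0.0170, -0.0743, +0.3526]
  T[3,:] = [+0.0000, +0.0225, -0.0079, -0.2156, -0.1619]
  T[4,:] = [+0.0000, -0.1846, +0.2581, +0.5629, -0.1085]
|roots of det(T-λI)|: 0.2373, 0.1630, 0.0614, 0.0498, 0.0000.
spectral radius ρ = 0.2373; 0.2373 < 1: convergent.

yes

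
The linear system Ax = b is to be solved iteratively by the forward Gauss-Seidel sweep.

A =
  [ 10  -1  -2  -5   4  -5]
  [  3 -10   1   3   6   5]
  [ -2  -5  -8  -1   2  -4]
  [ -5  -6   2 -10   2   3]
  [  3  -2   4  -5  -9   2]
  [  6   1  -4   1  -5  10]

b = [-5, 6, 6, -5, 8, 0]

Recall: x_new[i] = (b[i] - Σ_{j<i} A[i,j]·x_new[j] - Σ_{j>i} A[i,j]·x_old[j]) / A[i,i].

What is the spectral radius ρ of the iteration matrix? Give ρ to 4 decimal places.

1.3237

Diagonal D = diag(10, -10, -8, -10, -9, 10); L, U strict lower/upper.
Gauss-Seidel: T = -(D+L)⁻¹U, row 0 first, T[0,4] = -(4)/(10) = -0.4000; later rows by forward substitution.
  T[0,:] = [+0.0000, +0.1000, +0.2000, +0.5000, -0.4000, +0.5000]
  T[1,:] = [+0.0000, +0.0300, +0.1600, +0.4500, +0.4800, +0.6500]
  T[2,:] = [+0.0000, -0.0438, -0.1500, -0.5312, +0.0500, -1.0312]
  T[3,:] = [+0.0000, -0.0768, -0.2260, -0.6263, +0.1220, -0.5463]
  T[4,:] = [+0.0000, +0.0499, +0.0900, +0.1785, -0.2856, +0.0896]
  T[5,:] = [+0.0000, -0.0479, -0.1284, -0.4056, +0.0570, -0.6781]
moduli |λ_i(T)| = 1.3237, 0.3187, 0.1143, 0.0586, 0.0118, 0.0000.
ρ(T) = max|λ| = 1.3237; 1.3237 > 1 ⇒ diverges.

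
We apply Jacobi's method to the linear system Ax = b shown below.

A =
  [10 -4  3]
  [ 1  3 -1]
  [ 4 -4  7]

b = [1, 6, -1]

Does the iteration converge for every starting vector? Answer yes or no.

Let D = diag(10, 3, 7); L, U the strict triangles.
Jacobi: T = -D⁻¹(L+U), T[2,0] = -(4)/(7) = -0.5714; T[2,2] = 0.
  T[0,:] = [+0.0000, +0.4000, -0.3000]
  T[1,:] = [-0.3333, +0.0000, +0.3333]
  T[2,:] = [-0.5714, +0.5714, +0.0000]
|λ(T)| sorted: 0.5153, 0.4292, 0.0861.
ρ = 0.5153; 0.5153 < 1: convergent.

yes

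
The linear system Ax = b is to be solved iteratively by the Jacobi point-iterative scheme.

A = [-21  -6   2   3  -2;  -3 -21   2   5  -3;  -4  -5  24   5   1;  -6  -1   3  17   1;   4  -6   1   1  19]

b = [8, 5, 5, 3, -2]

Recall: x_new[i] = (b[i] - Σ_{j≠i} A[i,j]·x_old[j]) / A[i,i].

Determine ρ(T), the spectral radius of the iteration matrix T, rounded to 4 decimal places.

Diagonal D = diag(-21, -21, 24, 17, 19); L, U strict lower/upper.
Jacobi: T = -D⁻¹(L+U), T[3,4] = -(1)/(17) = -0.0588; T[3,3] = 0.
  T[0,:] = [+0.0000 -0.2857 +0.0952 +0.1429 -0.0952]
  T[1,:] = [-0.1429 +0.0000 +0.0952 +0.2381 -0.1429]
  T[2,:] = [+0.1667 +0.2083 +0.0000 -0.2083 -0.0417]
  T[3,:] = [+0.3529 +0.0588 -0.1765 +0.0000 -0.0588]
  T[4,:] = [-0.2105 +0.3158 -0.0526 -0.0526 +0.0000]
|λ(T)| sorted: 0.5235, 0.2961, 0.2961, 0.1576, 0.0674.
ρ = 0.5235; 0.5235 < 1: convergent.

0.5235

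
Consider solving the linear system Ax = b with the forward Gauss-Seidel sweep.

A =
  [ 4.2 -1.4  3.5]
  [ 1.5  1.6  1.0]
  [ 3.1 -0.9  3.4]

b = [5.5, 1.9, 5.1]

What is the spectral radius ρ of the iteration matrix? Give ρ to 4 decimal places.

0.7440

Diagonal D = diag(4.2, 1.6, 3.4); L, U strict lower/upper.
Gauss-Seidel: T = -(D+L)⁻¹U, row 0 first, T[0,1] = -(-1.4)/(4.2) = +0.3333; later rows by forward substitution.
  T[0,:] = [+0.0000, +0.3333, -0.8333]
  T[1,:] = [+0.0000, -0.3125, +0.1562]
  T[2,:] = [+0.0000, -0.3866, +0.8012]
moduli |λ_i(T)| = 0.7440, 0.2553, 0.0000.
ρ(T) = max|λ| = 0.7440; 0.7440 < 1 ⇒ converges.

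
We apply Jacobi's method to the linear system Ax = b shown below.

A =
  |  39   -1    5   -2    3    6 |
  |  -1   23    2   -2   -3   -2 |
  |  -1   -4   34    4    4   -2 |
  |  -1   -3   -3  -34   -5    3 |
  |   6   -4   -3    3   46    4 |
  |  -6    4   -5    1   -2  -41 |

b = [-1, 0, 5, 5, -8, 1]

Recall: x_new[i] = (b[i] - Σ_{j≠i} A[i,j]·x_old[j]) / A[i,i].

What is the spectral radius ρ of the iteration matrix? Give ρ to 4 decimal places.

Write A = D+L+U with D = diag(39, 23, 34, -34, 46, -41).
Jacobi T = -D⁻¹(L+U): T[5,0] = -(-6)/(-41) = -0.1463; T[5,5] = 0.
  T[0,:] = [+0.0000, +0.0256, -0.1282, +0.0513, -0.0769, -0.1538]
  T[1,:] = [+0.0435, +0.0000, -0.0870, +0.0870, +0.1304, +0.0870]
  T[2,:] = [+0.0294, +0.1176, +0.0000, -0.1176, -0.1176, +0.0588]
  T[3,:] = [-0.0294, -0.0882, -0.0882, +0.0000, -0.1471, +0.0882]
  T[4,:] = [-0.1304, +0.0870, +0.0652, -0.0652, +0.0000, -0.0870]
  T[5,:] = [-0.1463, +0.0976, -0.1220, +0.0244, -0.0488, +0.0000]
|eigenvalues of T|: 0.2974, 0.1835, 0.1651, 0.1651, 0.1088, 0.0433.
spectral radius ρ = 0.2974; 0.2974 < 1, so it converges for any x₀.

0.2974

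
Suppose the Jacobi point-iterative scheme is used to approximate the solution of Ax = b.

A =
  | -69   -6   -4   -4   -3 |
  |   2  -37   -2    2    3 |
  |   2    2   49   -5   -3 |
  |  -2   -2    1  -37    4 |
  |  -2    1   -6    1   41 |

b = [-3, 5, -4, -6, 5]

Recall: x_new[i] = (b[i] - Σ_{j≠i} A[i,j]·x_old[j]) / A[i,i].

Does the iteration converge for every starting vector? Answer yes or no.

Let D = diag(-69, -37, 49, -37, 41); L, U the strict triangles.
Jacobi T = -D⁻¹(L+U): T[0,4] = -(-3)/(-69) = -0.0435; T[0,0] = 0.
  T[0,:] = [+0.0000  -0.0870  -0.0580  -0.0580  -0.0435]
  T[1,:] = [+0.0541  +0.0000  -0.0541  +0.0541  +0.0811]
  T[2,:] = [-0.0408  -0.0408  +0.0000  +0.1020  +0.0612]
  T[3,:] = [-0.0541  -0.0541  +0.0270  +0.0000  +0.1081]
  T[4,:] = [+0.0488  -0.0244  +0.1463  -0.0244  +0.0000]
moduli |λ_i(T)| = 0.1563, 0.1208, 0.1208, 0.1013, 0.1013.
ρ = 0.1563; 0.1563 < 1 ⇒ converges.

yes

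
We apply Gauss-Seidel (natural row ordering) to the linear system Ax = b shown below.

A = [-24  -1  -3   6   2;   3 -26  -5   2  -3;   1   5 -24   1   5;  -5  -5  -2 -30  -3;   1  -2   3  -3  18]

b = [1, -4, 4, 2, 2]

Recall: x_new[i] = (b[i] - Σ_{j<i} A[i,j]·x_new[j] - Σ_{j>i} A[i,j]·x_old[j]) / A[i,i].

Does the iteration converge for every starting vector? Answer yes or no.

Let D = diag(-24, -26, -24, -30, 18); L, U the strict triangles.
Gauss-Seidel: T = -(D+L)⁻¹U, row 0 first, T[0,3] = -(6)/(-24) = +0.2500; later rows by forward substitution.
  T[0,:] = [+0.0000, -0.0417, -0.1250, +0.2500, +0.0833]
  T[1,:] = [+0.0000, -0.0048, -0.2067, +0.1058, -0.1058]
  T[2,:] = [+0.0000, -0.0027, -0.0483, +0.0741, +0.1898]
  T[3,:] = [+0.0000, +0.0079, +0.0585, -0.0642, -0.1089]
  T[4,:] = [+0.0000, +0.0036, +0.0018, -0.0252, -0.0662]
moduli |λ_i(T)| = 0.1749, 0.0395, 0.0395, 0.0068, 0.0000.
spectral radius ρ = 0.1749; 0.1749 < 1, so it converges for any x₀.

yes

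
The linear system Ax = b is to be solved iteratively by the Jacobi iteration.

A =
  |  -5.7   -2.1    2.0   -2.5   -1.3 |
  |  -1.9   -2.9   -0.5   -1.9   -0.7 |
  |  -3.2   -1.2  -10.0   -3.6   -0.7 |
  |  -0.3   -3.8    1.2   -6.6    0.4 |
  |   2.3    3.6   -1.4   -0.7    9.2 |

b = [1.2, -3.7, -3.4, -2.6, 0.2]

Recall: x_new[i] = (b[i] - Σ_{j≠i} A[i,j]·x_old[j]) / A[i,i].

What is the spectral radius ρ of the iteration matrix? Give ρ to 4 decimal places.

0.9060

Split A = D + L + U, D = diag(-5.7, -2.9, -10, -6.6, 9.2).
Jacobi T = -D⁻¹(L+U): T[1,3] = -(-1.9)/(-2.9) = -0.6552; T[1,1] = 0.
  T[0,:] = [+0.0000 -0.3684 +0.3509 -0.4386 -0.2281]
  T[1,:] = [-0.6552 +0.0000 -0.1724 -0.6552 -0.2414]
  T[2,:] = [-0.3200 -0.1200 +0.0000 -0.3600 -0.0700]
  T[3,:] = [-0.0455 -0.5758 +0.1818 +0.0000 +0.0606]
  T[4,:] = [-0.2500 -0.3913 +0.1522 +0.0761 +0.0000]
|λ(T)| sorted: 0.9060, 0.4775, 0.4775, 0.1306, 0.1093.
ρ = 0.9060; 0.9060 < 1, so it converges for any x₀.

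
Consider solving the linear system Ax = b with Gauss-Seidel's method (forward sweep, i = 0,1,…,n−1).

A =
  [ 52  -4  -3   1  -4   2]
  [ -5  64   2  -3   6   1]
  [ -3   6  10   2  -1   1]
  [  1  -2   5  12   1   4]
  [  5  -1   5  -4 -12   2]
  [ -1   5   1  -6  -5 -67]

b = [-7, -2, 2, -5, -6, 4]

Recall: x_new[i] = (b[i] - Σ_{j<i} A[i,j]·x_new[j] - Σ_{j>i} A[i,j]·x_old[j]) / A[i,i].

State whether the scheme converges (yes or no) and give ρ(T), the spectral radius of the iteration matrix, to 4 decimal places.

yes, ρ = 0.3301

Split A = D + L + U, D = diag(52, 64, 10, 12, -12, -67).
Gauss-Seidel: T = -(D+L)⁻¹U, row 0 first, T[0,4] = -(-4)/(52) = +0.0769; later rows by forward substitution.
  T[0,:] = [+0.0000 +0.0769 +0.0577 -0.0192 +0.0769 -0.0385]
  T[1,:] = [+0.0000 +0.0060 -0.0267 +0.0454 -0.0877 -0.0186]
  T[2,:] = [+0.0000 +0.0195 +0.0334 -0.2330 +0.1757 -0.1004]
  T[3,:] = [+0.0000 -0.0135 -0.0232 +0.1062 -0.1776 -0.2914]
  T[4,:] = [+0.0000 +0.0442 +0.0479 -0.1443 +0.1718 +0.2075]
  T[5,:] = [+0.0000 -0.0025 -0.0039 +0.0014 -0.0020 +0.0083]
moduli |λ_i(T)| = 0.3301, 0.0335, 0.0331, 0.0331, 0.0082, 0.0000.
ρ = 0.3301; 0.3301 < 1, so it converges for any x₀.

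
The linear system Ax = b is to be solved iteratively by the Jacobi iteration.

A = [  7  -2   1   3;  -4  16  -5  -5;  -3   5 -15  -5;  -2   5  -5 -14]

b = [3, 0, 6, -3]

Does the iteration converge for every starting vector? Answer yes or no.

Let D = diag(7, 16, -15, -14); L, U the strict triangles.
Jacobi: T = -D⁻¹(L+U), T[3,0] = -(-2)/(-14) = -0.1429; T[3,3] = 0.
  T[0,:] = [+0.0000, +0.2857, -0.1429, -0.4286]
  T[1,:] = [+0.2500, +0.0000, +0.3125, +0.3125]
  T[2,:] = [-0.2000, +0.3333, +0.0000, -0.3333]
  T[3,:] = [-0.1429, +0.3571, -0.3571, +0.0000]
|roots of det(T-λI)|: 0.8645, 0.3066, 0.2832, 0.2832.
ρ(T) = max|λ| = 0.8645; 0.8645 < 1, so it converges for any x₀.

yes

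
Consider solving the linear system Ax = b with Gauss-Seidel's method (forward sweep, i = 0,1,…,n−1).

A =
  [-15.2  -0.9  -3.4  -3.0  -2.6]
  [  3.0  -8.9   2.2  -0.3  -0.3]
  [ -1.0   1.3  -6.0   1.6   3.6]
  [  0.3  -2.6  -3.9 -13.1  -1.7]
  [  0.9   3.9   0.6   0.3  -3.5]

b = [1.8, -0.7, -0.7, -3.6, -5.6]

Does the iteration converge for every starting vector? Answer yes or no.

Diagonal D = diag(-15.2, -8.9, -6, -13.1, -3.5); L, U strict lower/upper.
GS T = -(D+L)⁻¹U: row 0 first, T[0,2] = -(-3.4)/(-15.2) = -0.2237; later rows by forward substitution.
  T[0,:] = [+0.0000  -0.0592  -0.2237  -0.1974  -0.1711]
  T[1,:] = [+0.0000  -0.0200  +0.1718  -0.1002  -0.0914]
  T[2,:] = [+0.0000  +0.0055  +0.0745  +0.2778  +0.6087]
  T[3,:] = [+0.0000  +0.0010  -0.0614  -0.0673  -0.2968]
  T[4,:] = [+0.0000  -0.0364  +0.1414  -0.1206  -0.0669]
eigenvalue magnitudes: 0.4058, 0.2569, 0.0353, 0.0353, 0.0000.
spectral radius ρ = 0.4058; 0.4058 < 1 ⇒ converges.

yes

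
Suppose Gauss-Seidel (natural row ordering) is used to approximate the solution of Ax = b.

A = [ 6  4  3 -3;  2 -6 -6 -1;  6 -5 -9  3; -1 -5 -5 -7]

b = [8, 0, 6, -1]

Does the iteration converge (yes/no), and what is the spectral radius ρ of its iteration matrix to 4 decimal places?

no, ρ = 1.2403

A = D + L + U where D = diag(6, -6, -9, -7).
T_GS = -(D+L)⁻¹U: row 0 first, T[0,1] = -(4)/(6) = -0.6667; later rows by forward substitution.
  T[0,:] = [+0.0000  -0.6667  -0.5000  +0.5000]
  T[1,:] = [+0.0000  -0.2222  -1.1667  +0.0000]
  T[2,:] = [+0.0000  -0.3210  +0.3148  +0.6667]
  T[3,:] = [+0.0000  +0.4832  +0.6799  -0.5476]
|λ(T)| sorted: 1.2403, 0.7512, 0.0341, 0.0000.
spectral radius ρ = 1.2403; 1.2403 > 1 ⇒ diverges.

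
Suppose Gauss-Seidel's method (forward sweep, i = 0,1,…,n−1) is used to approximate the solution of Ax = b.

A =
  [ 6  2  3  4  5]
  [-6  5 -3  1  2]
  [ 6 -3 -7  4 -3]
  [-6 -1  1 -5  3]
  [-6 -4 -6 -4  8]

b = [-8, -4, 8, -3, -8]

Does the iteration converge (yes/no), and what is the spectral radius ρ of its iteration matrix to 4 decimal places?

Let D = diag(6, 5, -7, -5, 8); L, U the strict triangles.
T_GS = -(D+L)⁻¹U: row 0 first, T[0,2] = -(3)/(6) = -0.5000; later rows by forward substitution.
  T[0,:] = [+0.0000  -0.3333  -0.5000  -0.6667  -0.8333]
  T[1,:] = [+0.0000  -0.4000  -0.0000  -1.0000  -1.4000]
  T[2,:] = [+0.0000  -0.1143  -0.4286  +0.4286  -0.5429]
  T[3,:] = [+0.0000  +0.4571  +0.5143  +1.0857  +1.7714]
  T[4,:] = [+0.0000  -0.3071  -0.4393  -0.1357  -0.8464]
eigenvalue magnitudes: 1.3263, 0.8693, 0.2874, 0.1552, 0.0000.
ρ = 1.3263; 1.3263 > 1: divergent.

no, ρ = 1.3263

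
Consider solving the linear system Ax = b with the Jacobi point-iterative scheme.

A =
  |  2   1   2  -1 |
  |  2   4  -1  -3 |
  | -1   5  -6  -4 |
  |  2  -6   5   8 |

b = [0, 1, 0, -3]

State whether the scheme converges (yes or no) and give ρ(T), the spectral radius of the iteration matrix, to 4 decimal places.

no, ρ = 1.2544

Diagonal D = diag(2, 4, -6, 8); L, U strict lower/upper.
Jacobi T = -D⁻¹(L+U): T[1,3] = -(-3)/(4) = +0.7500; T[1,1] = 0.
  T[0,:] = [+0.0000, -0.5000, -1.0000, +0.5000]
  T[1,:] = [-0.5000, +0.0000, +0.2500, +0.7500]
  T[2,:] = [-0.1667, +0.8333, +0.0000, -0.6667]
  T[3,:] = [-0.2500, +0.7500, -0.6250, +0.0000]
eigenvalue magnitudes: 1.2544, 0.9856, 0.5688, 0.3000.
ρ(T) = max|λ| = 1.2544; 1.2544 > 1, so it fails to converge.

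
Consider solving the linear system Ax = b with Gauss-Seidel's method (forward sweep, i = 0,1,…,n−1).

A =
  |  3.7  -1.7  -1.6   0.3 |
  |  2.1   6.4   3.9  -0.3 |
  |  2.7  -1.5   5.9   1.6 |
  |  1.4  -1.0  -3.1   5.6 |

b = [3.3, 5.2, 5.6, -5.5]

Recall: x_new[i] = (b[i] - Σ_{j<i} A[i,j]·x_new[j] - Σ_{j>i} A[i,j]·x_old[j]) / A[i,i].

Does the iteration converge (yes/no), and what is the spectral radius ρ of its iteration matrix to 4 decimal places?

yes, ρ = 0.8421

Diagonal D = diag(3.7, 6.4, 5.9, 5.6); L, U strict lower/upper.
Gauss-Seidel: T = -(D+L)⁻¹U, row 0 first, T[0,3] = -(0.3)/(3.7) = -0.0811; later rows by forward substitution.
  T[0,:] = [+0.0000  +0.4595  +0.4324  -0.0811]
  T[1,:] = [+0.0000  -0.1508  -0.7513  +0.0735]
  T[2,:] = [+0.0000  -0.2486  -0.3889  -0.2154]
  T[3,:] = [+0.0000  -0.2794  -0.4575  -0.0858]
eigenvalue magnitudes: 0.8421, 0.1501, 0.1501, 0.0000.
ρ(T) = max|λ| = 0.8421; 0.8421 < 1, so it converges for any x₀.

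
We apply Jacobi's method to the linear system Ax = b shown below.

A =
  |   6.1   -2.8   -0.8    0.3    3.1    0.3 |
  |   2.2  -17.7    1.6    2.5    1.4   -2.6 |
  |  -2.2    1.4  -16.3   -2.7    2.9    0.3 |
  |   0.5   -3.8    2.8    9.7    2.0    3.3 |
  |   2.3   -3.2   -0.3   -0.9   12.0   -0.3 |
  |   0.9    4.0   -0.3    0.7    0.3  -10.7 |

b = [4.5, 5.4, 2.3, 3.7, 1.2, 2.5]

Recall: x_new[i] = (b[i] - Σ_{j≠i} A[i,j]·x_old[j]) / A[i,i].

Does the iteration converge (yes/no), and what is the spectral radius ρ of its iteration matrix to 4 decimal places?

yes, ρ = 0.5385

A = D + L + U where D = diag(6.1, -17.7, -16.3, 9.7, 12, -10.7).
Jacobi T = -D⁻¹(L+U): T[0,4] = -(3.1)/(6.1) = -0.5082; T[0,0] = 0.
  T[0,:] = [+0.0000, +0.4590, +0.1311, -0.0492, -0.5082, -0.0492]
  T[1,:] = [+0.1243, +0.0000, +0.0904, +0.1412, +0.0791, -0.1469]
  T[2,:] = [-0.1350, +0.0859, +0.0000, -0.1656, +0.1779, +0.0184]
  T[3,:] = [-0.0515, +0.3918, -0.2887, +0.0000, -0.2062, -0.3402]
  T[4,:] = [-0.1917, +0.2667, +0.0250, +0.0750, +0.0000, +0.0250]
  T[5,:] = [+0.0841, +0.3738, -0.0280, +0.0654, +0.0280, +0.0000]
|eigenvalues of T|: 0.5385, 0.3306, 0.3306, 0.2884, 0.2723, 0.2723.
spectral radius ρ = 0.5385; 0.5385 < 1, so it converges for any x₀.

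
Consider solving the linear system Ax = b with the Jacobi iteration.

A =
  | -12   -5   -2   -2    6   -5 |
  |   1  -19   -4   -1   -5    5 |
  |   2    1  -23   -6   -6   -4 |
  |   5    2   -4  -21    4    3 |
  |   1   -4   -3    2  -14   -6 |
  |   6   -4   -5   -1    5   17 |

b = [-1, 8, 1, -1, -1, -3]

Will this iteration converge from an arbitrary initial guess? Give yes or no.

A = D + L + U where D = diag(-12, -19, -23, -21, -14, 17).
T_J = -D⁻¹(L+U): T[3,2] = -(-4)/(-21) = -0.1905; T[3,3] = 0.
  T[0,:] = [+0.0000 -0.4167 -0.1667 -0.1667 +0.5000 -0.4167]
  T[1,:] = [+0.0526 +0.0000 -0.2105 -0.0526 -0.2632 +0.2632]
  T[2,:] = [+0.0870 +0.0435 +0.0000 -0.2609 -0.2609 -0.1739]
  T[3,:] = [+0.2381 +0.0952 -0.1905 +0.0000 +0.1905 +0.1429]
  T[4,:] = [+0.0714 -0.2857 -0.2143 +0.1429 +0.0000 -0.4286]
  T[5,:] = [-0.3529 +0.2353 +0.2941 +0.0588 -0.2941 +0.0000]
|λ(T)| sorted: 0.8269, 0.3436, 0.3436, 0.3212, 0.3212, 0.2519.
ρ = 0.8269; 0.8269 < 1, so it converges for any x₀.

yes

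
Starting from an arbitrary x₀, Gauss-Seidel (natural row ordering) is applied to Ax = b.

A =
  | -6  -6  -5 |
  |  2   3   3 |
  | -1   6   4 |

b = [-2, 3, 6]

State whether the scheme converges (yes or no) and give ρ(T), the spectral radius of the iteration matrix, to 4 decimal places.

Split A = D + L + U, D = diag(-6, 3, 4).
Gauss-Seidel: T = -(D+L)⁻¹U, row 0 first, T[0,2] = -(-5)/(-6) = -0.8333; later rows by forward substitution.
  T[0,:] = [+0.0000 -1.0000 -0.8333]
  T[1,:] = [+0.0000 +0.6667 -0.4444]
  T[2,:] = [+0.0000 -1.2500 +0.4583]
eigenvalue magnitudes: 1.3151, 0.1901, 0.0000.
ρ = 1.3151; 1.3151 > 1: divergent.

no, ρ = 1.3151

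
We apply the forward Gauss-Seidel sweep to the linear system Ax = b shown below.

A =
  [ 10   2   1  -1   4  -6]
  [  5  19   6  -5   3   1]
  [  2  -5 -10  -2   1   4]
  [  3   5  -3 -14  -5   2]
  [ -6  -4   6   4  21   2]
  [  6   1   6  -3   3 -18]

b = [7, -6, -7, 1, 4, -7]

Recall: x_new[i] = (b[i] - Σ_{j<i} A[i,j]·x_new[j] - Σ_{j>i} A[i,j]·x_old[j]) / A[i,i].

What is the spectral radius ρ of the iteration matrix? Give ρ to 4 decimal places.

0.5108

Write A = D+L+U with D = diag(10, 19, -10, -14, 21, -18).
T_GS = -(D+L)⁻¹U: row 0 first, T[0,2] = -(1)/(10) = -0.1000; later rows by forward substitution.
  T[0,:] = [+0.0000  -0.2000  -0.1000  +0.1000  -0.4000  +0.6000]
  T[1,:] = [+0.0000  +0.0526  -0.2895  +0.2368  -0.0526  -0.2105]
  T[2,:] = [+0.0000  -0.0663  +0.1247  -0.2984  +0.0463  +0.6253]
  T[3,:] = [+0.0000  -0.0098  -0.1515  +0.1700  -0.4716  +0.0623]
  T[4,:] = [+0.0000  -0.0263  -0.0905  +0.1266  -0.0477  -0.1544]
  T[5,:] = [+0.0000  -0.0886  +0.0023  -0.0602  -0.0502  +0.3606]
eigenvalue magnitudes: 0.5108, 0.1780, 0.1780, 0.1495, 0.0592, 0.0000.
ρ(T) = max|λ| = 0.5108; 0.5108 < 1: convergent.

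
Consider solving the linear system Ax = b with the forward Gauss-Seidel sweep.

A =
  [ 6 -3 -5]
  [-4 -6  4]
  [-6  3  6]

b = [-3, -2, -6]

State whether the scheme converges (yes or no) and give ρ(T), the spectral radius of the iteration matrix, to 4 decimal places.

yes, ρ = 0.8409

Write A = D+L+U with D = diag(6, -6, 6).
GS T = -(D+L)⁻¹U: row 0 first, T[0,2] = -(-5)/(6) = +0.8333; later rows by forward substitution.
  T[0,:] = [+0.0000, +0.5000, +0.8333]
  T[1,:] = [+0.0000, -0.3333, +0.1111]
  T[2,:] = [+0.0000, +0.6667, +0.7778]
eigenvalue magnitudes: 0.8409, 0.3964, 0.0000.
spectral radius ρ = 0.8409; 0.8409 < 1, so it converges for any x₀.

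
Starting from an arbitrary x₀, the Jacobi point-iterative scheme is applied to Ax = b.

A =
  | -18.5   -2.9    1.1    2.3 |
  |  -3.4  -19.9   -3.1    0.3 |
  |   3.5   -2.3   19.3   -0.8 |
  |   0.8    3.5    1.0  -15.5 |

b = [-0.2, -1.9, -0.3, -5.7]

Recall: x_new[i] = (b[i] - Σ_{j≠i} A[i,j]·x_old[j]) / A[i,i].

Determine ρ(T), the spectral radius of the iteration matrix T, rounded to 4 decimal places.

Write A = D+L+U with D = diag(-18.5, -19.9, 19.3, -15.5).
T_J = -D⁻¹(L+U): T[2,3] = -(-0.8)/(19.3) = +0.0415; T[2,2] = 0.
  T[0,:] = [+0.0000  -0.1568  +0.0595  +0.1243]
  T[1,:] = [-0.1709  +0.0000  -0.1558  +0.0151]
  T[2,:] = [-0.1813  +0.1192  +0.0000  +0.0415]
  T[3,:] = [+0.0516  +0.2258  +0.0645  +0.0000]
moduli |λ_i(T)| = 0.2646, 0.2204, 0.2204, 0.0548.
ρ(T) = max|λ| = 0.2646; 0.2646 < 1, so it converges for any x₀.

0.2646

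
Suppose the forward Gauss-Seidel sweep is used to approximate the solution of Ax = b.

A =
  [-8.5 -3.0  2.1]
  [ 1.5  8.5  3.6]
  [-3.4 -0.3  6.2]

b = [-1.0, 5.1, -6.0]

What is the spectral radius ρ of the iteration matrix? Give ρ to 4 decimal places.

0.3870

Let D = diag(-8.5, 8.5, 6.2); L, U the strict triangles.
GS T = -(D+L)⁻¹U: row 0 first, T[0,1] = -(-3)/(-8.5) = -0.3529; later rows by forward substitution.
  T[0,:] = [+0.0000 -0.3529 +0.2471]
  T[1,:] = [+0.0000 +0.0623 -0.4671]
  T[2,:] = [+0.0000 -0.1905 +0.1129]
eigenvalue magnitudes: 0.3870, 0.2118, 0.0000.
spectral radius ρ = 0.3870; 0.3870 < 1 ⇒ converges.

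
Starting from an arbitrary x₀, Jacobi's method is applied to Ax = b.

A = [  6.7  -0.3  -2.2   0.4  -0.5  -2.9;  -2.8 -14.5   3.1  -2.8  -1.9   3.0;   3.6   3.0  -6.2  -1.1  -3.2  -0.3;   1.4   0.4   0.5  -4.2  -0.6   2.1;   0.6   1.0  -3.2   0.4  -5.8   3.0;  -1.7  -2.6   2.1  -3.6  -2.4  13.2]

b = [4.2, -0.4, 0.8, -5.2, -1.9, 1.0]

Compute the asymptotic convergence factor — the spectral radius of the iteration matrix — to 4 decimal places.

0.8208

Let D = diag(6.7, -14.5, -6.2, -4.2, -5.8, 13.2); L, U the strict triangles.
Jacobi T = -D⁻¹(L+U): T[5,2] = -(2.1)/(13.2) = -0.1591; T[5,5] = 0.
  T[0,:] = [+0.0000 +0.0448 +0.3284 -0.0597 +0.0746 +0.4328]
  T[1,:] = [-0.1931 +0.0000 +0.2138 -0.1931 -0.1310 +0.2069]
  T[2,:] = [+0.5806 +0.4839 +0.0000 -0.1774 -0.5161 -0.0484]
  T[3,:] = [+0.3333 +0.0952 +0.1190 +0.0000 -0.1429 +0.5000]
  T[4,:] = [+0.1034 +0.1724 -0.5517 +0.0690 +0.0000 +0.5172]
  T[5,:] = [+0.1288 +0.1970 -0.1591 +0.2727 +0.1818 +0.0000]
moduli |λ_i(T)| = 0.8208, 0.6506, 0.5430, 0.4952, 0.1469, 0.1469.
spectral radius ρ = 0.8208; 0.8208 < 1, so it converges for any x₀.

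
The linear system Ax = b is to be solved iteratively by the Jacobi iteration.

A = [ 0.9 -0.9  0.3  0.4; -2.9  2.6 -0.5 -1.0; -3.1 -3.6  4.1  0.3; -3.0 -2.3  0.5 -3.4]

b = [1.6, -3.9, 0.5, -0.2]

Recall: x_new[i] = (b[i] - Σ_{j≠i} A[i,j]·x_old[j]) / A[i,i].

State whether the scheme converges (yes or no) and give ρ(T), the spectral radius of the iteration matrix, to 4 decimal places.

A = D + L + U where D = diag(0.9, 2.6, 4.1, -3.4).
Jacobi: T = -D⁻¹(L+U), T[3,1] = -(-2.3)/(-3.4) = -0.6765; T[3,3] = 0.
  T[0,:] = [+0.0000 +1.0000 -0.3333 -0.4444]
  T[1,:] = [+1.1154 +0.0000 +0.1923 +0.3846]
  T[2,:] = [+0.7561 +0.8780 +0.0000 -0.0732]
  T[3,:] = [-0.8824 -0.6765 +0.1471 +0.0000]
moduli |λ_i(T)| = 1.1496, 0.9731, 0.1948, 0.0183.
ρ(T) = max|λ| = 1.1496; 1.1496 > 1, so it fails to converge.

no, ρ = 1.1496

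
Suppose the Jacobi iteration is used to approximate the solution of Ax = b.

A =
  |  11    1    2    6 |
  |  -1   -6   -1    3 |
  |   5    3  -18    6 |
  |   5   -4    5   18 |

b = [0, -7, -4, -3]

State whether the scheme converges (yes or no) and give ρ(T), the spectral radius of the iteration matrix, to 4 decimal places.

yes, ρ = 0.5459

A = D + L + U where D = diag(11, -6, -18, 18).
T_J = -D⁻¹(L+U): T[2,1] = -(3)/(-18) = +0.1667; T[2,2] = 0.
  T[0,:] = [+0.0000  -0.0909  -0.1818  -0.5455]
  T[1,:] = [-0.1667  +0.0000  -0.1667  +0.5000]
  T[2,:] = [+0.2778  +0.1667  +0.0000  +0.3333]
  T[3,:] = [-0.2778  +0.2222  -0.2778  +0.0000]
|λ(T)| sorted: 0.5459, 0.3454, 0.3454, 0.3252.
spectral radius ρ = 0.5459; 0.5459 < 1: convergent.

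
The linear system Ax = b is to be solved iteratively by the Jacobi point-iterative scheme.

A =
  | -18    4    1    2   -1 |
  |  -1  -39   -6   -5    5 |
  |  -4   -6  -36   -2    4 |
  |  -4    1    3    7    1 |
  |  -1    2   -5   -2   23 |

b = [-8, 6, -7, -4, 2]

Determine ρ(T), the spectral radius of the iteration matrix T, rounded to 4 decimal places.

0.4184

Let D = diag(-18, -39, -36, 7, 23); L, U the strict triangles.
Jacobi T = -D⁻¹(L+U): T[2,0] = -(-4)/(-36) = -0.1111; T[2,2] = 0.
  T[0,:] = [+0.0000  +0.2222  +0.0556  +0.1111  -0.0556]
  T[1,:] = [-0.0256  +0.0000  -0.1538  -0.1282  +0.1282]
  T[2,:] = [-0.1111  -0.1667  +0.0000  -0.0556  +0.1111]
  T[3,:] = [+0.5714  -0.1429  -0.4286  +0.0000  -0.1429]
  T[4,:] = [+0.0435  -0.0870  +0.2174  +0.0870  +0.0000]
moduli |λ_i(T)| = 0.4184, 0.2591, 0.2591, 0.1001, 0.0993.
ρ = 0.4184; 0.4184 < 1, so it converges for any x₀.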